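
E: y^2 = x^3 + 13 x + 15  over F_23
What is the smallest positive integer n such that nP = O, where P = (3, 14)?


Compute successive multiples of P until we hit O:
  1P = (3, 14)
  2P = (12, 6)
  3P = (21, 2)
  4P = (2, 16)
  5P = (22, 1)
  6P = (10, 15)
  7P = (18, 20)
  8P = (4, 4)
  ... (continuing to 27P)
  27P = O

ord(P) = 27


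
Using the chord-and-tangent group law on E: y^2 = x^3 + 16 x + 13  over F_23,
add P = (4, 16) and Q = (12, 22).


P != Q, so use the chord formula.
s = (y2 - y1) / (x2 - x1) = (6) / (8) mod 23 = 18
x3 = s^2 - x1 - x2 mod 23 = 18^2 - 4 - 12 = 9
y3 = s (x1 - x3) - y1 mod 23 = 18 * (4 - 9) - 16 = 9

P + Q = (9, 9)


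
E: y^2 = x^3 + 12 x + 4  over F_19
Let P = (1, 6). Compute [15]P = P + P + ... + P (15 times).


k = 15 = 1111_2 (binary, LSB first: 1111)
Double-and-add from P = (1, 6):
  bit 0 = 1: acc = O + (1, 6) = (1, 6)
  bit 1 = 1: acc = (1, 6) + (15, 5) = (0, 17)
  bit 2 = 1: acc = (0, 17) + (6, 11) = (14, 16)
  bit 3 = 1: acc = (14, 16) + (11, 17) = (11, 2)

15P = (11, 2)


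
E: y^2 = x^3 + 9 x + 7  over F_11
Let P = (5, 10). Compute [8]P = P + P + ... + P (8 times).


k = 8 = 1000_2 (binary, LSB first: 0001)
Double-and-add from P = (5, 10):
  bit 0 = 0: acc unchanged = O
  bit 1 = 0: acc unchanged = O
  bit 2 = 0: acc unchanged = O
  bit 3 = 1: acc = O + (5, 1) = (5, 1)

8P = (5, 1)


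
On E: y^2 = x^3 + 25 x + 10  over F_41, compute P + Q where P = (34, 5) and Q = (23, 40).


P != Q, so use the chord formula.
s = (y2 - y1) / (x2 - x1) = (35) / (30) mod 41 = 8
x3 = s^2 - x1 - x2 mod 41 = 8^2 - 34 - 23 = 7
y3 = s (x1 - x3) - y1 mod 41 = 8 * (34 - 7) - 5 = 6

P + Q = (7, 6)


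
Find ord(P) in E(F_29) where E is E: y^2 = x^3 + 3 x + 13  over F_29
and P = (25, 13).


Compute successive multiples of P until we hit O:
  1P = (25, 13)
  2P = (7, 0)
  3P = (25, 16)
  4P = O

ord(P) = 4


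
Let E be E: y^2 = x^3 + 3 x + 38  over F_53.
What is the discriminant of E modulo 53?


4 a^3 + 27 b^2 = 4*3^3 + 27*38^2 = 108 + 38988 = 39096
Delta = -16 * (39096) = -625536
Delta mod 53 = 23

Delta = 23 (mod 53)


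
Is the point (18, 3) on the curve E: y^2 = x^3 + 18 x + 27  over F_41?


Check whether y^2 = x^3 + 18 x + 27 (mod 41) for (x, y) = (18, 3).
LHS: y^2 = 3^2 mod 41 = 9
RHS: x^3 + 18 x + 27 = 18^3 + 18*18 + 27 mod 41 = 33
LHS != RHS

No, not on the curve


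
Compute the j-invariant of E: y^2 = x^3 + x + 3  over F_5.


Delta = -16(4 a^3 + 27 b^2) mod 5 = 3
-1728 * (4 a)^3 = -1728 * (4*1)^3 mod 5 = 3
j = 3 * 3^(-1) mod 5 = 1

j = 1 (mod 5)


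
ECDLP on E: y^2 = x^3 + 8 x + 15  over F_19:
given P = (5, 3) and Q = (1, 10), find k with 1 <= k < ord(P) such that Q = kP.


Enumerate multiples of P until we hit Q = (1, 10):
  1P = (5, 3)
  2P = (13, 13)
  3P = (18, 14)
  4P = (2, 1)
  5P = (4, 4)
  6P = (11, 3)
  7P = (3, 16)
  8P = (1, 9)
  9P = (1, 10)
Match found at i = 9.

k = 9


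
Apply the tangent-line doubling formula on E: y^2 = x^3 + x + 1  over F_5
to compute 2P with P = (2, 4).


Doubling: s = (3 x1^2 + a) / (2 y1)
s = (3*2^2 + 1) / (2*4) mod 5 = 1
x3 = s^2 - 2 x1 mod 5 = 1^2 - 2*2 = 2
y3 = s (x1 - x3) - y1 mod 5 = 1 * (2 - 2) - 4 = 1

2P = (2, 1)


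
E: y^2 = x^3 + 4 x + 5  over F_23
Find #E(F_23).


For each x in F_23, count y with y^2 = x^3 + 4 x + 5 mod 23:
  x = 4: RHS = 16, y in [4, 19]  -> 2 point(s)
  x = 5: RHS = 12, y in [9, 14]  -> 2 point(s)
  x = 7: RHS = 8, y in [10, 13]  -> 2 point(s)
  x = 11: RHS = 0, y in [0]  -> 1 point(s)
  x = 13: RHS = 0, y in [0]  -> 1 point(s)
  x = 15: RHS = 13, y in [6, 17]  -> 2 point(s)
  x = 16: RHS = 2, y in [5, 18]  -> 2 point(s)
  x = 17: RHS = 18, y in [8, 15]  -> 2 point(s)
  x = 20: RHS = 12, y in [9, 14]  -> 2 point(s)
  x = 21: RHS = 12, y in [9, 14]  -> 2 point(s)
  x = 22: RHS = 0, y in [0]  -> 1 point(s)
Affine points: 19. Add the point at infinity: total = 20.

#E(F_23) = 20


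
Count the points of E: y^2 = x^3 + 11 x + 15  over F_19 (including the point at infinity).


For each x in F_19, count y with y^2 = x^3 + 11 x + 15 mod 19:
  x = 2: RHS = 7, y in [8, 11]  -> 2 point(s)
  x = 4: RHS = 9, y in [3, 16]  -> 2 point(s)
  x = 5: RHS = 5, y in [9, 10]  -> 2 point(s)
  x = 7: RHS = 17, y in [6, 13]  -> 2 point(s)
  x = 8: RHS = 7, y in [8, 11]  -> 2 point(s)
  x = 9: RHS = 7, y in [8, 11]  -> 2 point(s)
  x = 10: RHS = 4, y in [2, 17]  -> 2 point(s)
  x = 11: RHS = 4, y in [2, 17]  -> 2 point(s)
  x = 14: RHS = 6, y in [5, 14]  -> 2 point(s)
  x = 17: RHS = 4, y in [2, 17]  -> 2 point(s)
Affine points: 20. Add the point at infinity: total = 21.

#E(F_19) = 21


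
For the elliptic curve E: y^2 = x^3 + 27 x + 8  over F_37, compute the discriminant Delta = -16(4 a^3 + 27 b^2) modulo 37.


4 a^3 + 27 b^2 = 4*27^3 + 27*8^2 = 78732 + 1728 = 80460
Delta = -16 * (80460) = -1287360
Delta mod 37 = 18

Delta = 18 (mod 37)


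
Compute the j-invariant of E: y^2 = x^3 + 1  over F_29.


Delta = -16(4 a^3 + 27 b^2) mod 29 = 3
-1728 * (4 a)^3 = -1728 * (4*0)^3 mod 29 = 0
j = 0 * 3^(-1) mod 29 = 0

j = 0 (mod 29)


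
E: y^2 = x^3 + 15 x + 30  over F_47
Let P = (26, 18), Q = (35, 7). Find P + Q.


P != Q, so use the chord formula.
s = (y2 - y1) / (x2 - x1) = (36) / (9) mod 47 = 4
x3 = s^2 - x1 - x2 mod 47 = 4^2 - 26 - 35 = 2
y3 = s (x1 - x3) - y1 mod 47 = 4 * (26 - 2) - 18 = 31

P + Q = (2, 31)


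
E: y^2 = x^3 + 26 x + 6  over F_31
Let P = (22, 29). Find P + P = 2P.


Doubling: s = (3 x1^2 + a) / (2 y1)
s = (3*22^2 + 26) / (2*29) mod 31 = 18
x3 = s^2 - 2 x1 mod 31 = 18^2 - 2*22 = 1
y3 = s (x1 - x3) - y1 mod 31 = 18 * (22 - 1) - 29 = 8

2P = (1, 8)


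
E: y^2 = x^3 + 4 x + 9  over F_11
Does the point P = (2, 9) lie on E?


Check whether y^2 = x^3 + 4 x + 9 (mod 11) for (x, y) = (2, 9).
LHS: y^2 = 9^2 mod 11 = 4
RHS: x^3 + 4 x + 9 = 2^3 + 4*2 + 9 mod 11 = 3
LHS != RHS

No, not on the curve


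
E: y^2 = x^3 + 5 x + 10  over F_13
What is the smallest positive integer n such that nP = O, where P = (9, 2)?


Compute successive multiples of P until we hit O:
  1P = (9, 2)
  2P = (4, 9)
  3P = (3, 0)
  4P = (4, 4)
  5P = (9, 11)
  6P = O

ord(P) = 6


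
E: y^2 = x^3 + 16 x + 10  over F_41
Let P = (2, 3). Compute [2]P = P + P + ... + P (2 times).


k = 2 = 10_2 (binary, LSB first: 01)
Double-and-add from P = (2, 3):
  bit 0 = 0: acc unchanged = O
  bit 1 = 1: acc = O + (36, 16) = (36, 16)

2P = (36, 16)


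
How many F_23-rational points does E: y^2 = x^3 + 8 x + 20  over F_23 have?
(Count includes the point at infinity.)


For each x in F_23, count y with y^2 = x^3 + 8 x + 20 mod 23:
  x = 1: RHS = 6, y in [11, 12]  -> 2 point(s)
  x = 3: RHS = 2, y in [5, 18]  -> 2 point(s)
  x = 4: RHS = 1, y in [1, 22]  -> 2 point(s)
  x = 5: RHS = 1, y in [1, 22]  -> 2 point(s)
  x = 6: RHS = 8, y in [10, 13]  -> 2 point(s)
  x = 9: RHS = 16, y in [4, 19]  -> 2 point(s)
  x = 11: RHS = 13, y in [6, 17]  -> 2 point(s)
  x = 12: RHS = 4, y in [2, 21]  -> 2 point(s)
  x = 14: RHS = 1, y in [1, 22]  -> 2 point(s)
  x = 16: RHS = 12, y in [9, 14]  -> 2 point(s)
  x = 17: RHS = 9, y in [3, 20]  -> 2 point(s)
  x = 18: RHS = 16, y in [4, 19]  -> 2 point(s)
  x = 19: RHS = 16, y in [4, 19]  -> 2 point(s)
Affine points: 26. Add the point at infinity: total = 27.

#E(F_23) = 27


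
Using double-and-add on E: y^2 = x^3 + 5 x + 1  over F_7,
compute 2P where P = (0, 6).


k = 2 = 10_2 (binary, LSB first: 01)
Double-and-add from P = (0, 6):
  bit 0 = 0: acc unchanged = O
  bit 1 = 1: acc = O + (1, 0) = (1, 0)

2P = (1, 0)


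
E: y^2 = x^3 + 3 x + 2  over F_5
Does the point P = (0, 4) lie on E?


Check whether y^2 = x^3 + 3 x + 2 (mod 5) for (x, y) = (0, 4).
LHS: y^2 = 4^2 mod 5 = 1
RHS: x^3 + 3 x + 2 = 0^3 + 3*0 + 2 mod 5 = 2
LHS != RHS

No, not on the curve


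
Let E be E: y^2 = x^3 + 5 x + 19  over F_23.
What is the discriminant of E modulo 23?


4 a^3 + 27 b^2 = 4*5^3 + 27*19^2 = 500 + 9747 = 10247
Delta = -16 * (10247) = -163952
Delta mod 23 = 15

Delta = 15 (mod 23)


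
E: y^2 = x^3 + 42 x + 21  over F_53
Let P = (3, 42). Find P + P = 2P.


Doubling: s = (3 x1^2 + a) / (2 y1)
s = (3*3^2 + 42) / (2*42) mod 53 = 33
x3 = s^2 - 2 x1 mod 53 = 33^2 - 2*3 = 23
y3 = s (x1 - x3) - y1 mod 53 = 33 * (3 - 23) - 42 = 40

2P = (23, 40)


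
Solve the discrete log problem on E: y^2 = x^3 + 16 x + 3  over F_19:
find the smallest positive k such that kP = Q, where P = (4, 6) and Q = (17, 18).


Enumerate multiples of P until we hit Q = (17, 18):
  1P = (4, 6)
  2P = (12, 2)
  3P = (8, 15)
  4P = (18, 10)
  5P = (6, 7)
  6P = (14, 8)
  7P = (17, 18)
Match found at i = 7.

k = 7


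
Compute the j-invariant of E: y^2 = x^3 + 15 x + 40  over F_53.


Delta = -16(4 a^3 + 27 b^2) mod 53 = 1
-1728 * (4 a)^3 = -1728 * (4*15)^3 mod 53 = 48
j = 48 * 1^(-1) mod 53 = 48

j = 48 (mod 53)


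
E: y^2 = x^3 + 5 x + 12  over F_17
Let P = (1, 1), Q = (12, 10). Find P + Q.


P != Q, so use the chord formula.
s = (y2 - y1) / (x2 - x1) = (9) / (11) mod 17 = 7
x3 = s^2 - x1 - x2 mod 17 = 7^2 - 1 - 12 = 2
y3 = s (x1 - x3) - y1 mod 17 = 7 * (1 - 2) - 1 = 9

P + Q = (2, 9)


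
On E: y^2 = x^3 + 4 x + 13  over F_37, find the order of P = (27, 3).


Compute successive multiples of P until we hit O:
  1P = (27, 3)
  2P = (30, 30)
  3P = (24, 24)
  4P = (35, 16)
  5P = (21, 16)
  6P = (5, 11)
  7P = (14, 36)
  8P = (32, 4)
  ... (continuing to 37P)
  37P = O

ord(P) = 37


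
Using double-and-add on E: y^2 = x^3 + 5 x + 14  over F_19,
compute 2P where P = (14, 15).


k = 2 = 10_2 (binary, LSB first: 01)
Double-and-add from P = (14, 15):
  bit 0 = 0: acc unchanged = O
  bit 1 = 1: acc = O + (15, 14) = (15, 14)

2P = (15, 14)


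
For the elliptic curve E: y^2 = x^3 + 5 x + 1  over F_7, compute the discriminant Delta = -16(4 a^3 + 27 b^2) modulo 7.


4 a^3 + 27 b^2 = 4*5^3 + 27*1^2 = 500 + 27 = 527
Delta = -16 * (527) = -8432
Delta mod 7 = 3

Delta = 3 (mod 7)


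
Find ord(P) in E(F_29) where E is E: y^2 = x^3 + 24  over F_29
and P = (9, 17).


Compute successive multiples of P until we hit O:
  1P = (9, 17)
  2P = (17, 6)
  3P = (28, 20)
  4P = (15, 8)
  5P = (0, 13)
  6P = (27, 4)
  7P = (21, 11)
  8P = (21, 18)
  ... (continuing to 15P)
  15P = O

ord(P) = 15


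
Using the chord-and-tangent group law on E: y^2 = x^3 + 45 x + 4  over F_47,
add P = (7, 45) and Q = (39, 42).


P != Q, so use the chord formula.
s = (y2 - y1) / (x2 - x1) = (44) / (32) mod 47 = 19
x3 = s^2 - x1 - x2 mod 47 = 19^2 - 7 - 39 = 33
y3 = s (x1 - x3) - y1 mod 47 = 19 * (7 - 33) - 45 = 25

P + Q = (33, 25)


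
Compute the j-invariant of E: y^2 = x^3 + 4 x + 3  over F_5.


Delta = -16(4 a^3 + 27 b^2) mod 5 = 1
-1728 * (4 a)^3 = -1728 * (4*4)^3 mod 5 = 2
j = 2 * 1^(-1) mod 5 = 2

j = 2 (mod 5)


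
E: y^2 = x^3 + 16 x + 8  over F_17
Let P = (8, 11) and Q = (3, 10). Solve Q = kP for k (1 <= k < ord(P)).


Enumerate multiples of P until we hit Q = (3, 10):
  1P = (8, 11)
  2P = (3, 10)
Match found at i = 2.

k = 2


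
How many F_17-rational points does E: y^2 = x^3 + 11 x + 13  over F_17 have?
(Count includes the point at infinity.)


For each x in F_17, count y with y^2 = x^3 + 11 x + 13 mod 17:
  x = 0: RHS = 13, y in [8, 9]  -> 2 point(s)
  x = 1: RHS = 8, y in [5, 12]  -> 2 point(s)
  x = 2: RHS = 9, y in [3, 14]  -> 2 point(s)
  x = 4: RHS = 2, y in [6, 11]  -> 2 point(s)
  x = 7: RHS = 8, y in [5, 12]  -> 2 point(s)
  x = 8: RHS = 1, y in [1, 16]  -> 2 point(s)
  x = 9: RHS = 8, y in [5, 12]  -> 2 point(s)
  x = 10: RHS = 1, y in [1, 16]  -> 2 point(s)
  x = 14: RHS = 4, y in [2, 15]  -> 2 point(s)
  x = 15: RHS = 0, y in [0]  -> 1 point(s)
  x = 16: RHS = 1, y in [1, 16]  -> 2 point(s)
Affine points: 21. Add the point at infinity: total = 22.

#E(F_17) = 22


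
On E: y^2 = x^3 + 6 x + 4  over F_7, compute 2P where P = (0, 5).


Doubling: s = (3 x1^2 + a) / (2 y1)
s = (3*0^2 + 6) / (2*5) mod 7 = 2
x3 = s^2 - 2 x1 mod 7 = 2^2 - 2*0 = 4
y3 = s (x1 - x3) - y1 mod 7 = 2 * (0 - 4) - 5 = 1

2P = (4, 1)


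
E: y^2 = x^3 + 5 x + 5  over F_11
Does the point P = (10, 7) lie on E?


Check whether y^2 = x^3 + 5 x + 5 (mod 11) for (x, y) = (10, 7).
LHS: y^2 = 7^2 mod 11 = 5
RHS: x^3 + 5 x + 5 = 10^3 + 5*10 + 5 mod 11 = 10
LHS != RHS

No, not on the curve


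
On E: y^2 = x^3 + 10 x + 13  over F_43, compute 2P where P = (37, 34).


Doubling: s = (3 x1^2 + a) / (2 y1)
s = (3*37^2 + 10) / (2*34) mod 43 = 3
x3 = s^2 - 2 x1 mod 43 = 3^2 - 2*37 = 21
y3 = s (x1 - x3) - y1 mod 43 = 3 * (37 - 21) - 34 = 14

2P = (21, 14)


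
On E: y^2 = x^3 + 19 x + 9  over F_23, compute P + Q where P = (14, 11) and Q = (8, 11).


P != Q, so use the chord formula.
s = (y2 - y1) / (x2 - x1) = (0) / (17) mod 23 = 0
x3 = s^2 - x1 - x2 mod 23 = 0^2 - 14 - 8 = 1
y3 = s (x1 - x3) - y1 mod 23 = 0 * (14 - 1) - 11 = 12

P + Q = (1, 12)


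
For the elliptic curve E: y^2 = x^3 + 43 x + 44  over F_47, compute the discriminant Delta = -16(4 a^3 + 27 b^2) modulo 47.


4 a^3 + 27 b^2 = 4*43^3 + 27*44^2 = 318028 + 52272 = 370300
Delta = -16 * (370300) = -5924800
Delta mod 47 = 20

Delta = 20 (mod 47)


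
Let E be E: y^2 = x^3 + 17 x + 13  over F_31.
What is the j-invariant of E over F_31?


Delta = -16(4 a^3 + 27 b^2) mod 31 = 29
-1728 * (4 a)^3 = -1728 * (4*17)^3 mod 31 = 23
j = 23 * 29^(-1) mod 31 = 4

j = 4 (mod 31)


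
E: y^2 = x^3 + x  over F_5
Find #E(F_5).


For each x in F_5, count y with y^2 = x^3 + 1 x + 0 mod 5:
  x = 0: RHS = 0, y in [0]  -> 1 point(s)
  x = 2: RHS = 0, y in [0]  -> 1 point(s)
  x = 3: RHS = 0, y in [0]  -> 1 point(s)
Affine points: 3. Add the point at infinity: total = 4.

#E(F_5) = 4


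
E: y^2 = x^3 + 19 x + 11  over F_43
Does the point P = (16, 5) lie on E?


Check whether y^2 = x^3 + 19 x + 11 (mod 43) for (x, y) = (16, 5).
LHS: y^2 = 5^2 mod 43 = 25
RHS: x^3 + 19 x + 11 = 16^3 + 19*16 + 11 mod 43 = 25
LHS = RHS

Yes, on the curve


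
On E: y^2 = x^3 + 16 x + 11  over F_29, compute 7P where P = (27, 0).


k = 7 = 111_2 (binary, LSB first: 111)
Double-and-add from P = (27, 0):
  bit 0 = 1: acc = O + (27, 0) = (27, 0)
  bit 1 = 1: acc = (27, 0) + O = (27, 0)
  bit 2 = 1: acc = (27, 0) + O = (27, 0)

7P = (27, 0)


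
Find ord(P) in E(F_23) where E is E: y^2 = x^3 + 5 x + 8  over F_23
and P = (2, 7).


Compute successive multiples of P until we hit O:
  1P = (2, 7)
  2P = (22, 18)
  3P = (15, 10)
  4P = (10, 0)
  5P = (15, 13)
  6P = (22, 5)
  7P = (2, 16)
  8P = O

ord(P) = 8


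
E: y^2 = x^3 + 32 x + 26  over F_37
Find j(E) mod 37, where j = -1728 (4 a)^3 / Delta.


Delta = -16(4 a^3 + 27 b^2) mod 37 = 17
-1728 * (4 a)^3 = -1728 * (4*32)^3 mod 37 = 23
j = 23 * 17^(-1) mod 37 = 34

j = 34 (mod 37)


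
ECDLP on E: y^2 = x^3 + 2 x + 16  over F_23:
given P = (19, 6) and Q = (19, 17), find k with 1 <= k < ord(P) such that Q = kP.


Enumerate multiples of P until we hit Q = (19, 17):
  1P = (19, 6)
  2P = (3, 7)
  3P = (9, 2)
  4P = (20, 12)
  5P = (20, 11)
  6P = (9, 21)
  7P = (3, 16)
  8P = (19, 17)
Match found at i = 8.

k = 8


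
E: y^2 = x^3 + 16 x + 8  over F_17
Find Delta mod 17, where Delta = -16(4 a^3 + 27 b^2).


4 a^3 + 27 b^2 = 4*16^3 + 27*8^2 = 16384 + 1728 = 18112
Delta = -16 * (18112) = -289792
Delta mod 17 = 7

Delta = 7 (mod 17)


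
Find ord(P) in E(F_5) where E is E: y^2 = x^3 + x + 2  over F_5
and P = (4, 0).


Compute successive multiples of P until we hit O:
  1P = (4, 0)
  2P = O

ord(P) = 2


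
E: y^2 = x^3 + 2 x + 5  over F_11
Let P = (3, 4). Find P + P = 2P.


Doubling: s = (3 x1^2 + a) / (2 y1)
s = (3*3^2 + 2) / (2*4) mod 11 = 5
x3 = s^2 - 2 x1 mod 11 = 5^2 - 2*3 = 8
y3 = s (x1 - x3) - y1 mod 11 = 5 * (3 - 8) - 4 = 4

2P = (8, 4)


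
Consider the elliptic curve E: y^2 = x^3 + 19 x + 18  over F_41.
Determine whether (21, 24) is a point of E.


Check whether y^2 = x^3 + 19 x + 18 (mod 41) for (x, y) = (21, 24).
LHS: y^2 = 24^2 mod 41 = 2
RHS: x^3 + 19 x + 18 = 21^3 + 19*21 + 18 mod 41 = 2
LHS = RHS

Yes, on the curve


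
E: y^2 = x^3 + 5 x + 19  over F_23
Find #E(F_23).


For each x in F_23, count y with y^2 = x^3 + 5 x + 19 mod 23:
  x = 1: RHS = 2, y in [5, 18]  -> 2 point(s)
  x = 5: RHS = 8, y in [10, 13]  -> 2 point(s)
  x = 6: RHS = 12, y in [9, 14]  -> 2 point(s)
  x = 7: RHS = 6, y in [11, 12]  -> 2 point(s)
  x = 11: RHS = 2, y in [5, 18]  -> 2 point(s)
  x = 12: RHS = 13, y in [6, 17]  -> 2 point(s)
  x = 13: RHS = 4, y in [2, 21]  -> 2 point(s)
  x = 14: RHS = 4, y in [2, 21]  -> 2 point(s)
  x = 16: RHS = 9, y in [3, 20]  -> 2 point(s)
  x = 17: RHS = 3, y in [7, 16]  -> 2 point(s)
  x = 19: RHS = 4, y in [2, 21]  -> 2 point(s)
  x = 20: RHS = 0, y in [0]  -> 1 point(s)
  x = 21: RHS = 1, y in [1, 22]  -> 2 point(s)
  x = 22: RHS = 13, y in [6, 17]  -> 2 point(s)
Affine points: 27. Add the point at infinity: total = 28.

#E(F_23) = 28


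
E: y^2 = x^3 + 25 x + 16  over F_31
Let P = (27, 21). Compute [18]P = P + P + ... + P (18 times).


k = 18 = 10010_2 (binary, LSB first: 01001)
Double-and-add from P = (27, 21):
  bit 0 = 0: acc unchanged = O
  bit 1 = 1: acc = O + (9, 28) = (9, 28)
  bit 2 = 0: acc unchanged = (9, 28)
  bit 3 = 0: acc unchanged = (9, 28)
  bit 4 = 1: acc = (9, 28) + (4, 26) = (7, 10)

18P = (7, 10)


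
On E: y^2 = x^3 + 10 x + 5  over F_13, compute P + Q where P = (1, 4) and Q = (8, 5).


P != Q, so use the chord formula.
s = (y2 - y1) / (x2 - x1) = (1) / (7) mod 13 = 2
x3 = s^2 - x1 - x2 mod 13 = 2^2 - 1 - 8 = 8
y3 = s (x1 - x3) - y1 mod 13 = 2 * (1 - 8) - 4 = 8

P + Q = (8, 8)


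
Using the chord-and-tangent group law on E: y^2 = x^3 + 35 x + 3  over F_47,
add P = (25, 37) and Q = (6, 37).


P != Q, so use the chord formula.
s = (y2 - y1) / (x2 - x1) = (0) / (28) mod 47 = 0
x3 = s^2 - x1 - x2 mod 47 = 0^2 - 25 - 6 = 16
y3 = s (x1 - x3) - y1 mod 47 = 0 * (25 - 16) - 37 = 10

P + Q = (16, 10)


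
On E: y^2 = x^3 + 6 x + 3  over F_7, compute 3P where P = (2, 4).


k = 3 = 11_2 (binary, LSB first: 11)
Double-and-add from P = (2, 4):
  bit 0 = 1: acc = O + (2, 4) = (2, 4)
  bit 1 = 1: acc = (2, 4) + (5, 5) = (4, 0)

3P = (4, 0)


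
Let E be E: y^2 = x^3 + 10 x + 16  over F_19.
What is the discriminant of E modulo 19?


4 a^3 + 27 b^2 = 4*10^3 + 27*16^2 = 4000 + 6912 = 10912
Delta = -16 * (10912) = -174592
Delta mod 19 = 18

Delta = 18 (mod 19)


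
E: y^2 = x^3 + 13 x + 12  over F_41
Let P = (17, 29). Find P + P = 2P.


Doubling: s = (3 x1^2 + a) / (2 y1)
s = (3*17^2 + 13) / (2*29) mod 41 = 18
x3 = s^2 - 2 x1 mod 41 = 18^2 - 2*17 = 3
y3 = s (x1 - x3) - y1 mod 41 = 18 * (17 - 3) - 29 = 18

2P = (3, 18)


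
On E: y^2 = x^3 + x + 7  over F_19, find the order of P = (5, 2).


Compute successive multiples of P until we hit O:
  1P = (5, 2)
  2P = (9, 17)
  3P = (6, 18)
  4P = (17, 15)
  5P = (2, 6)
  6P = (18, 9)
  7P = (0, 8)
  8P = (1, 16)
  ... (continuing to 18P)
  18P = O

ord(P) = 18


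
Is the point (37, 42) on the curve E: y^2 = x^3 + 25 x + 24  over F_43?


Check whether y^2 = x^3 + 25 x + 24 (mod 43) for (x, y) = (37, 42).
LHS: y^2 = 42^2 mod 43 = 1
RHS: x^3 + 25 x + 24 = 37^3 + 25*37 + 24 mod 43 = 2
LHS != RHS

No, not on the curve


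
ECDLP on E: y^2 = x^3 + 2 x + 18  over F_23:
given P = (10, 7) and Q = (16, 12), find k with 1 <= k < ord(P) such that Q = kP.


Enumerate multiples of P until we hit Q = (16, 12):
  1P = (10, 7)
  2P = (21, 12)
  3P = (0, 8)
  4P = (16, 12)
Match found at i = 4.

k = 4


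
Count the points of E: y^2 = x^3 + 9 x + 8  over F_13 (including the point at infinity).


For each x in F_13, count y with y^2 = x^3 + 9 x + 8 mod 13:
  x = 3: RHS = 10, y in [6, 7]  -> 2 point(s)
  x = 4: RHS = 4, y in [2, 11]  -> 2 point(s)
  x = 5: RHS = 9, y in [3, 10]  -> 2 point(s)
  x = 9: RHS = 12, y in [5, 8]  -> 2 point(s)
Affine points: 8. Add the point at infinity: total = 9.

#E(F_13) = 9


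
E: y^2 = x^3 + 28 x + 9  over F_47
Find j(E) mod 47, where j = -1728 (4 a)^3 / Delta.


Delta = -16(4 a^3 + 27 b^2) mod 47 = 19
-1728 * (4 a)^3 = -1728 * (4*28)^3 mod 47 = 44
j = 44 * 19^(-1) mod 47 = 32

j = 32 (mod 47)


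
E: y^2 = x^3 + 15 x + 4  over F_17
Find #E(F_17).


For each x in F_17, count y with y^2 = x^3 + 15 x + 4 mod 17:
  x = 0: RHS = 4, y in [2, 15]  -> 2 point(s)
  x = 2: RHS = 8, y in [5, 12]  -> 2 point(s)
  x = 3: RHS = 8, y in [5, 12]  -> 2 point(s)
  x = 4: RHS = 9, y in [3, 14]  -> 2 point(s)
  x = 5: RHS = 0, y in [0]  -> 1 point(s)
  x = 6: RHS = 4, y in [2, 15]  -> 2 point(s)
  x = 9: RHS = 1, y in [1, 16]  -> 2 point(s)
  x = 10: RHS = 15, y in [7, 10]  -> 2 point(s)
  x = 11: RHS = 4, y in [2, 15]  -> 2 point(s)
  x = 12: RHS = 8, y in [5, 12]  -> 2 point(s)
  x = 13: RHS = 16, y in [4, 13]  -> 2 point(s)
  x = 14: RHS = 0, y in [0]  -> 1 point(s)
  x = 15: RHS = 0, y in [0]  -> 1 point(s)
Affine points: 23. Add the point at infinity: total = 24.

#E(F_17) = 24


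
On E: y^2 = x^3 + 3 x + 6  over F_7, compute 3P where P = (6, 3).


k = 3 = 11_2 (binary, LSB first: 11)
Double-and-add from P = (6, 3):
  bit 0 = 1: acc = O + (6, 3) = (6, 3)
  bit 1 = 1: acc = (6, 3) + (3, 0) = (6, 4)

3P = (6, 4)


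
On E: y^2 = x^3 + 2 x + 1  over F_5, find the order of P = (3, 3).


Compute successive multiples of P until we hit O:
  1P = (3, 3)
  2P = (0, 4)
  3P = (1, 3)
  4P = (1, 2)
  5P = (0, 1)
  6P = (3, 2)
  7P = O

ord(P) = 7


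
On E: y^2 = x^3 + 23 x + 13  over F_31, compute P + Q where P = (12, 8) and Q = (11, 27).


P != Q, so use the chord formula.
s = (y2 - y1) / (x2 - x1) = (19) / (30) mod 31 = 12
x3 = s^2 - x1 - x2 mod 31 = 12^2 - 12 - 11 = 28
y3 = s (x1 - x3) - y1 mod 31 = 12 * (12 - 28) - 8 = 17

P + Q = (28, 17)


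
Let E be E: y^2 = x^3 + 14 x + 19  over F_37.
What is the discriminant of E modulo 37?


4 a^3 + 27 b^2 = 4*14^3 + 27*19^2 = 10976 + 9747 = 20723
Delta = -16 * (20723) = -331568
Delta mod 37 = 26

Delta = 26 (mod 37)


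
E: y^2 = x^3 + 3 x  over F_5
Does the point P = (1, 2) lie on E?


Check whether y^2 = x^3 + 3 x + 0 (mod 5) for (x, y) = (1, 2).
LHS: y^2 = 2^2 mod 5 = 4
RHS: x^3 + 3 x + 0 = 1^3 + 3*1 + 0 mod 5 = 4
LHS = RHS

Yes, on the curve


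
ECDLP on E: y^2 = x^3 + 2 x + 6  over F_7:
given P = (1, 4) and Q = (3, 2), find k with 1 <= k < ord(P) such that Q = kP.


Enumerate multiples of P until we hit Q = (3, 2):
  1P = (1, 4)
  2P = (2, 5)
  3P = (5, 6)
  4P = (3, 2)
Match found at i = 4.

k = 4


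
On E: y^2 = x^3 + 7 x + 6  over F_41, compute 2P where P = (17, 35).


Doubling: s = (3 x1^2 + a) / (2 y1)
s = (3*17^2 + 7) / (2*35) mod 41 = 16
x3 = s^2 - 2 x1 mod 41 = 16^2 - 2*17 = 17
y3 = s (x1 - x3) - y1 mod 41 = 16 * (17 - 17) - 35 = 6

2P = (17, 6)


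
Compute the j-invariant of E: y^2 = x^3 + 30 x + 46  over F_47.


Delta = -16(4 a^3 + 27 b^2) mod 47 = 40
-1728 * (4 a)^3 = -1728 * (4*30)^3 mod 47 = 25
j = 25 * 40^(-1) mod 47 = 30

j = 30 (mod 47)


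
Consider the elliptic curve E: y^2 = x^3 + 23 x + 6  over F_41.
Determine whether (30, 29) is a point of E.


Check whether y^2 = x^3 + 23 x + 6 (mod 41) for (x, y) = (30, 29).
LHS: y^2 = 29^2 mod 41 = 21
RHS: x^3 + 23 x + 6 = 30^3 + 23*30 + 6 mod 41 = 21
LHS = RHS

Yes, on the curve


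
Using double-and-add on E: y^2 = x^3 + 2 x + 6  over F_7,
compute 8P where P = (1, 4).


k = 8 = 1000_2 (binary, LSB first: 0001)
Double-and-add from P = (1, 4):
  bit 0 = 0: acc unchanged = O
  bit 1 = 0: acc unchanged = O
  bit 2 = 0: acc unchanged = O
  bit 3 = 1: acc = O + (5, 1) = (5, 1)

8P = (5, 1)


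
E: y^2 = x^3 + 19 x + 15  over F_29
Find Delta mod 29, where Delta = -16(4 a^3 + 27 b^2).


4 a^3 + 27 b^2 = 4*19^3 + 27*15^2 = 27436 + 6075 = 33511
Delta = -16 * (33511) = -536176
Delta mod 29 = 5

Delta = 5 (mod 29)


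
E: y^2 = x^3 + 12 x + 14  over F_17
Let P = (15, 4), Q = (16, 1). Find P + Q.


P != Q, so use the chord formula.
s = (y2 - y1) / (x2 - x1) = (14) / (1) mod 17 = 14
x3 = s^2 - x1 - x2 mod 17 = 14^2 - 15 - 16 = 12
y3 = s (x1 - x3) - y1 mod 17 = 14 * (15 - 12) - 4 = 4

P + Q = (12, 4)


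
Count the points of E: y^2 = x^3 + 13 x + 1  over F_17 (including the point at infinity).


For each x in F_17, count y with y^2 = x^3 + 13 x + 1 mod 17:
  x = 0: RHS = 1, y in [1, 16]  -> 2 point(s)
  x = 1: RHS = 15, y in [7, 10]  -> 2 point(s)
  x = 2: RHS = 1, y in [1, 16]  -> 2 point(s)
  x = 3: RHS = 16, y in [4, 13]  -> 2 point(s)
  x = 4: RHS = 15, y in [7, 10]  -> 2 point(s)
  x = 5: RHS = 4, y in [2, 15]  -> 2 point(s)
  x = 10: RHS = 9, y in [3, 14]  -> 2 point(s)
  x = 11: RHS = 13, y in [8, 9]  -> 2 point(s)
  x = 12: RHS = 15, y in [7, 10]  -> 2 point(s)
  x = 13: RHS = 4, y in [2, 15]  -> 2 point(s)
  x = 15: RHS = 1, y in [1, 16]  -> 2 point(s)
  x = 16: RHS = 4, y in [2, 15]  -> 2 point(s)
Affine points: 24. Add the point at infinity: total = 25.

#E(F_17) = 25


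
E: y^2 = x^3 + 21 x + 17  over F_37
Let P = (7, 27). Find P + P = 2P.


Doubling: s = (3 x1^2 + a) / (2 y1)
s = (3*7^2 + 21) / (2*27) mod 37 = 36
x3 = s^2 - 2 x1 mod 37 = 36^2 - 2*7 = 24
y3 = s (x1 - x3) - y1 mod 37 = 36 * (7 - 24) - 27 = 27

2P = (24, 27)


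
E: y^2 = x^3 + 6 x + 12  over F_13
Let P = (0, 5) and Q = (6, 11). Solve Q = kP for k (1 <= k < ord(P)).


Enumerate multiples of P until we hit Q = (6, 11):
  1P = (0, 5)
  2P = (4, 3)
  3P = (6, 11)
Match found at i = 3.

k = 3


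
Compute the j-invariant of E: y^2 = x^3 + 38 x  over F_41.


Delta = -16(4 a^3 + 27 b^2) mod 41 = 6
-1728 * (4 a)^3 = -1728 * (4*38)^3 mod 41 = 36
j = 36 * 6^(-1) mod 41 = 6

j = 6 (mod 41)


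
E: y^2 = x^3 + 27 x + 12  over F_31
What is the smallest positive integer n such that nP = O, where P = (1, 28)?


Compute successive multiples of P until we hit O:
  1P = (1, 28)
  2P = (23, 20)
  3P = (12, 7)
  4P = (26, 0)
  5P = (12, 24)
  6P = (23, 11)
  7P = (1, 3)
  8P = O

ord(P) = 8


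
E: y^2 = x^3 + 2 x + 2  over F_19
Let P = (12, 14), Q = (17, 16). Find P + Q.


P != Q, so use the chord formula.
s = (y2 - y1) / (x2 - x1) = (2) / (5) mod 19 = 8
x3 = s^2 - x1 - x2 mod 19 = 8^2 - 12 - 17 = 16
y3 = s (x1 - x3) - y1 mod 19 = 8 * (12 - 16) - 14 = 11

P + Q = (16, 11)


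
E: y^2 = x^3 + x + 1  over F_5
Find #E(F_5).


For each x in F_5, count y with y^2 = x^3 + 1 x + 1 mod 5:
  x = 0: RHS = 1, y in [1, 4]  -> 2 point(s)
  x = 2: RHS = 1, y in [1, 4]  -> 2 point(s)
  x = 3: RHS = 1, y in [1, 4]  -> 2 point(s)
  x = 4: RHS = 4, y in [2, 3]  -> 2 point(s)
Affine points: 8. Add the point at infinity: total = 9.

#E(F_5) = 9


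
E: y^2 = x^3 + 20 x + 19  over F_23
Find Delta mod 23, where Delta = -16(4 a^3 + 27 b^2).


4 a^3 + 27 b^2 = 4*20^3 + 27*19^2 = 32000 + 9747 = 41747
Delta = -16 * (41747) = -667952
Delta mod 23 = 14

Delta = 14 (mod 23)


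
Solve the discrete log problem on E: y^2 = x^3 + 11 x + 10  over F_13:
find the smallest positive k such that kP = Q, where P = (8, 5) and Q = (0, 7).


Enumerate multiples of P until we hit Q = (0, 7):
  1P = (8, 5)
  2P = (7, 1)
  3P = (1, 10)
  4P = (0, 6)
  5P = (4, 1)
  6P = (2, 1)
  7P = (2, 12)
  8P = (4, 12)
  9P = (0, 7)
Match found at i = 9.

k = 9


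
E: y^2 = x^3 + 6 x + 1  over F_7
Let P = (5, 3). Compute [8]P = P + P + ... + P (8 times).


k = 8 = 1000_2 (binary, LSB first: 0001)
Double-and-add from P = (5, 3):
  bit 0 = 0: acc unchanged = O
  bit 1 = 0: acc unchanged = O
  bit 2 = 0: acc unchanged = O
  bit 3 = 1: acc = O + (3, 5) = (3, 5)

8P = (3, 5)


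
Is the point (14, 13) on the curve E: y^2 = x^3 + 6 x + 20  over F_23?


Check whether y^2 = x^3 + 6 x + 20 (mod 23) for (x, y) = (14, 13).
LHS: y^2 = 13^2 mod 23 = 8
RHS: x^3 + 6 x + 20 = 14^3 + 6*14 + 20 mod 23 = 19
LHS != RHS

No, not on the curve


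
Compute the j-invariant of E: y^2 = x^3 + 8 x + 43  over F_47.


Delta = -16(4 a^3 + 27 b^2) mod 47 = 35
-1728 * (4 a)^3 = -1728 * (4*8)^3 mod 47 = 5
j = 5 * 35^(-1) mod 47 = 27

j = 27 (mod 47)


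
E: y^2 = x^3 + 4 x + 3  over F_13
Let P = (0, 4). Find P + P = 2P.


Doubling: s = (3 x1^2 + a) / (2 y1)
s = (3*0^2 + 4) / (2*4) mod 13 = 7
x3 = s^2 - 2 x1 mod 13 = 7^2 - 2*0 = 10
y3 = s (x1 - x3) - y1 mod 13 = 7 * (0 - 10) - 4 = 4

2P = (10, 4)


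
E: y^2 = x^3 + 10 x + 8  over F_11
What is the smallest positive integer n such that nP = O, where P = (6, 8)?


Compute successive multiples of P until we hit O:
  1P = (6, 8)
  2P = (2, 5)
  3P = (7, 5)
  4P = (7, 6)
  5P = (2, 6)
  6P = (6, 3)
  7P = O

ord(P) = 7


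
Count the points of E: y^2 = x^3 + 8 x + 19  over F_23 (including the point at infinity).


For each x in F_23, count y with y^2 = x^3 + 8 x + 19 mod 23:
  x = 3: RHS = 1, y in [1, 22]  -> 2 point(s)
  x = 4: RHS = 0, y in [0]  -> 1 point(s)
  x = 5: RHS = 0, y in [0]  -> 1 point(s)
  x = 7: RHS = 4, y in [2, 21]  -> 2 point(s)
  x = 10: RHS = 18, y in [8, 15]  -> 2 point(s)
  x = 11: RHS = 12, y in [9, 14]  -> 2 point(s)
  x = 12: RHS = 3, y in [7, 16]  -> 2 point(s)
  x = 14: RHS = 0, y in [0]  -> 1 point(s)
  x = 15: RHS = 18, y in [8, 15]  -> 2 point(s)
  x = 17: RHS = 8, y in [10, 13]  -> 2 point(s)
  x = 21: RHS = 18, y in [8, 15]  -> 2 point(s)
Affine points: 19. Add the point at infinity: total = 20.

#E(F_23) = 20


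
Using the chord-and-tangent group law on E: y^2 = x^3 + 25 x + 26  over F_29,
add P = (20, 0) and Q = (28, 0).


P != Q, so use the chord formula.
s = (y2 - y1) / (x2 - x1) = (0) / (8) mod 29 = 0
x3 = s^2 - x1 - x2 mod 29 = 0^2 - 20 - 28 = 10
y3 = s (x1 - x3) - y1 mod 29 = 0 * (20 - 10) - 0 = 0

P + Q = (10, 0)


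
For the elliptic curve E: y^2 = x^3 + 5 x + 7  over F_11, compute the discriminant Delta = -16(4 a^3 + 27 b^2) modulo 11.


4 a^3 + 27 b^2 = 4*5^3 + 27*7^2 = 500 + 1323 = 1823
Delta = -16 * (1823) = -29168
Delta mod 11 = 4

Delta = 4 (mod 11)


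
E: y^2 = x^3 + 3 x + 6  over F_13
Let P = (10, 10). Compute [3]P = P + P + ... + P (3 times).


k = 3 = 11_2 (binary, LSB first: 11)
Double-and-add from P = (10, 10):
  bit 0 = 1: acc = O + (10, 10) = (10, 10)
  bit 1 = 1: acc = (10, 10) + (5, 4) = (1, 6)

3P = (1, 6)


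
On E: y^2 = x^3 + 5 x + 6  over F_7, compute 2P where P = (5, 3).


Doubling: s = (3 x1^2 + a) / (2 y1)
s = (3*5^2 + 5) / (2*3) mod 7 = 4
x3 = s^2 - 2 x1 mod 7 = 4^2 - 2*5 = 6
y3 = s (x1 - x3) - y1 mod 7 = 4 * (5 - 6) - 3 = 0

2P = (6, 0)


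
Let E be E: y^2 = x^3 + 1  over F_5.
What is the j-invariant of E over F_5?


Delta = -16(4 a^3 + 27 b^2) mod 5 = 3
-1728 * (4 a)^3 = -1728 * (4*0)^3 mod 5 = 0
j = 0 * 3^(-1) mod 5 = 0

j = 0 (mod 5)


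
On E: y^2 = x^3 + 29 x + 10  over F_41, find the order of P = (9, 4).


Compute successive multiples of P until we hit O:
  1P = (9, 4)
  2P = (31, 27)
  3P = (22, 29)
  4P = (12, 6)
  5P = (25, 40)
  6P = (30, 0)
  7P = (25, 1)
  8P = (12, 35)
  ... (continuing to 12P)
  12P = O

ord(P) = 12


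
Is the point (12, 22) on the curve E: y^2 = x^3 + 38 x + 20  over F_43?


Check whether y^2 = x^3 + 38 x + 20 (mod 43) for (x, y) = (12, 22).
LHS: y^2 = 22^2 mod 43 = 11
RHS: x^3 + 38 x + 20 = 12^3 + 38*12 + 20 mod 43 = 11
LHS = RHS

Yes, on the curve


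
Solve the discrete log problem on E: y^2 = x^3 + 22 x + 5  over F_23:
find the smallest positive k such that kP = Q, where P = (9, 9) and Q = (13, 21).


Enumerate multiples of P until we hit Q = (13, 21):
  1P = (9, 9)
  2P = (8, 7)
  3P = (10, 12)
  4P = (13, 2)
  5P = (17, 5)
  6P = (3, 11)
  7P = (6, 13)
  8P = (20, 21)
  9P = (18, 0)
  10P = (20, 2)
  11P = (6, 10)
  12P = (3, 12)
  13P = (17, 18)
  14P = (13, 21)
Match found at i = 14.

k = 14


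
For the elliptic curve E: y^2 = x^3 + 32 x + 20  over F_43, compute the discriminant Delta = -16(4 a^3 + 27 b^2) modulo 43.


4 a^3 + 27 b^2 = 4*32^3 + 27*20^2 = 131072 + 10800 = 141872
Delta = -16 * (141872) = -2269952
Delta mod 43 = 18

Delta = 18 (mod 43)


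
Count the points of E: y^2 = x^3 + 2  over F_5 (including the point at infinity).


For each x in F_5, count y with y^2 = x^3 + 0 x + 2 mod 5:
  x = 2: RHS = 0, y in [0]  -> 1 point(s)
  x = 3: RHS = 4, y in [2, 3]  -> 2 point(s)
  x = 4: RHS = 1, y in [1, 4]  -> 2 point(s)
Affine points: 5. Add the point at infinity: total = 6.

#E(F_5) = 6


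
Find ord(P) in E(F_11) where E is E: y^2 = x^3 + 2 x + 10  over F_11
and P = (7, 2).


Compute successive multiples of P until we hit O:
  1P = (7, 2)
  2P = (2, 0)
  3P = (7, 9)
  4P = O

ord(P) = 4


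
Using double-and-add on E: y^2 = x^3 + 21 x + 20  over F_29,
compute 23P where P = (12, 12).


k = 23 = 10111_2 (binary, LSB first: 11101)
Double-and-add from P = (12, 12):
  bit 0 = 1: acc = O + (12, 12) = (12, 12)
  bit 1 = 1: acc = (12, 12) + (11, 25) = (1, 19)
  bit 2 = 1: acc = (1, 19) + (20, 1) = (24, 15)
  bit 3 = 0: acc unchanged = (24, 15)
  bit 4 = 1: acc = (24, 15) + (8, 2) = (27, 17)

23P = (27, 17)


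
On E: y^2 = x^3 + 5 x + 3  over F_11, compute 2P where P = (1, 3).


Doubling: s = (3 x1^2 + a) / (2 y1)
s = (3*1^2 + 5) / (2*3) mod 11 = 5
x3 = s^2 - 2 x1 mod 11 = 5^2 - 2*1 = 1
y3 = s (x1 - x3) - y1 mod 11 = 5 * (1 - 1) - 3 = 8

2P = (1, 8)


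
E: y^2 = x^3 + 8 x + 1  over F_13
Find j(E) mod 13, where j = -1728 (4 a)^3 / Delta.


Delta = -16(4 a^3 + 27 b^2) mod 13 = 2
-1728 * (4 a)^3 = -1728 * (4*8)^3 mod 13 = 8
j = 8 * 2^(-1) mod 13 = 4

j = 4 (mod 13)


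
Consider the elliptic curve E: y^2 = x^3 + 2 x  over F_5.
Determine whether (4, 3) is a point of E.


Check whether y^2 = x^3 + 2 x + 0 (mod 5) for (x, y) = (4, 3).
LHS: y^2 = 3^2 mod 5 = 4
RHS: x^3 + 2 x + 0 = 4^3 + 2*4 + 0 mod 5 = 2
LHS != RHS

No, not on the curve


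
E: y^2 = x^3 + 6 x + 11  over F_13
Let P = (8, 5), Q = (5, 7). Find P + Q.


P != Q, so use the chord formula.
s = (y2 - y1) / (x2 - x1) = (2) / (10) mod 13 = 8
x3 = s^2 - x1 - x2 mod 13 = 8^2 - 8 - 5 = 12
y3 = s (x1 - x3) - y1 mod 13 = 8 * (8 - 12) - 5 = 2

P + Q = (12, 2)


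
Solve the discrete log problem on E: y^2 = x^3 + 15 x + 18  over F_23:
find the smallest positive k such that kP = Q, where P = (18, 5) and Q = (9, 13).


Enumerate multiples of P until we hit Q = (9, 13):
  1P = (18, 5)
  2P = (22, 5)
  3P = (6, 18)
  4P = (8, 11)
  5P = (13, 15)
  6P = (19, 20)
  7P = (4, 21)
  8P = (7, 12)
  9P = (10, 15)
  10P = (21, 16)
  11P = (0, 15)
  12P = (9, 13)
Match found at i = 12.

k = 12


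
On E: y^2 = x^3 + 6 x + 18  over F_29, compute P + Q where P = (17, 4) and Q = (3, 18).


P != Q, so use the chord formula.
s = (y2 - y1) / (x2 - x1) = (14) / (15) mod 29 = 28
x3 = s^2 - x1 - x2 mod 29 = 28^2 - 17 - 3 = 10
y3 = s (x1 - x3) - y1 mod 29 = 28 * (17 - 10) - 4 = 18

P + Q = (10, 18)


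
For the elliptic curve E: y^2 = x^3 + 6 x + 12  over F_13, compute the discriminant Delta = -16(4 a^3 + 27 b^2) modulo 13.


4 a^3 + 27 b^2 = 4*6^3 + 27*12^2 = 864 + 3888 = 4752
Delta = -16 * (4752) = -76032
Delta mod 13 = 5

Delta = 5 (mod 13)


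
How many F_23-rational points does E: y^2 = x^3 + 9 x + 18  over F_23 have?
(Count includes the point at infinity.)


For each x in F_23, count y with y^2 = x^3 + 9 x + 18 mod 23:
  x = 0: RHS = 18, y in [8, 15]  -> 2 point(s)
  x = 3: RHS = 3, y in [7, 16]  -> 2 point(s)
  x = 4: RHS = 3, y in [7, 16]  -> 2 point(s)
  x = 5: RHS = 4, y in [2, 21]  -> 2 point(s)
  x = 6: RHS = 12, y in [9, 14]  -> 2 point(s)
  x = 8: RHS = 4, y in [2, 21]  -> 2 point(s)
  x = 9: RHS = 0, y in [0]  -> 1 point(s)
  x = 10: RHS = 4, y in [2, 21]  -> 2 point(s)
  x = 13: RHS = 9, y in [3, 20]  -> 2 point(s)
  x = 14: RHS = 13, y in [6, 17]  -> 2 point(s)
  x = 15: RHS = 9, y in [3, 20]  -> 2 point(s)
  x = 16: RHS = 3, y in [7, 16]  -> 2 point(s)
  x = 17: RHS = 1, y in [1, 22]  -> 2 point(s)
  x = 18: RHS = 9, y in [3, 20]  -> 2 point(s)
  x = 22: RHS = 8, y in [10, 13]  -> 2 point(s)
Affine points: 29. Add the point at infinity: total = 30.

#E(F_23) = 30


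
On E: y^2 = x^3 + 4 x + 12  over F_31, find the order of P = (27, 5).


Compute successive multiples of P until we hit O:
  1P = (27, 5)
  2P = (9, 8)
  3P = (20, 30)
  4P = (17, 8)
  5P = (6, 29)
  6P = (5, 23)
  7P = (3, 12)
  8P = (2, 20)
  ... (continuing to 25P)
  25P = O

ord(P) = 25


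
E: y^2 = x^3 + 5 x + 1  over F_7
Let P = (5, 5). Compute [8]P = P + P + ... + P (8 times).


k = 8 = 1000_2 (binary, LSB first: 0001)
Double-and-add from P = (5, 5):
  bit 0 = 0: acc unchanged = O
  bit 1 = 0: acc unchanged = O
  bit 2 = 0: acc unchanged = O
  bit 3 = 1: acc = O + (5, 2) = (5, 2)

8P = (5, 2)


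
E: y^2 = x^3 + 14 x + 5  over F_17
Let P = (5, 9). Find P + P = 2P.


Doubling: s = (3 x1^2 + a) / (2 y1)
s = (3*5^2 + 14) / (2*9) mod 17 = 4
x3 = s^2 - 2 x1 mod 17 = 4^2 - 2*5 = 6
y3 = s (x1 - x3) - y1 mod 17 = 4 * (5 - 6) - 9 = 4

2P = (6, 4)


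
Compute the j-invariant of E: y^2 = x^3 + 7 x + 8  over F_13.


Delta = -16(4 a^3 + 27 b^2) mod 13 = 8
-1728 * (4 a)^3 = -1728 * (4*7)^3 mod 13 = 8
j = 8 * 8^(-1) mod 13 = 1

j = 1 (mod 13)


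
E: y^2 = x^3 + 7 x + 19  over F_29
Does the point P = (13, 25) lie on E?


Check whether y^2 = x^3 + 7 x + 19 (mod 29) for (x, y) = (13, 25).
LHS: y^2 = 25^2 mod 29 = 16
RHS: x^3 + 7 x + 19 = 13^3 + 7*13 + 19 mod 29 = 16
LHS = RHS

Yes, on the curve


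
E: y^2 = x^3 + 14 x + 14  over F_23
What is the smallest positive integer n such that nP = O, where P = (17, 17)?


Compute successive multiples of P until we hit O:
  1P = (17, 17)
  2P = (1, 12)
  3P = (21, 22)
  4P = (11, 2)
  5P = (7, 8)
  6P = (12, 22)
  7P = (18, 7)
  8P = (19, 3)
  ... (continuing to 27P)
  27P = O

ord(P) = 27


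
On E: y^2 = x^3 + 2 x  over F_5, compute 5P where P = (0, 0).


k = 5 = 101_2 (binary, LSB first: 101)
Double-and-add from P = (0, 0):
  bit 0 = 1: acc = O + (0, 0) = (0, 0)
  bit 1 = 0: acc unchanged = (0, 0)
  bit 2 = 1: acc = (0, 0) + O = (0, 0)

5P = (0, 0)


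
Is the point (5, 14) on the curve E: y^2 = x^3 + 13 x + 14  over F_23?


Check whether y^2 = x^3 + 13 x + 14 (mod 23) for (x, y) = (5, 14).
LHS: y^2 = 14^2 mod 23 = 12
RHS: x^3 + 13 x + 14 = 5^3 + 13*5 + 14 mod 23 = 20
LHS != RHS

No, not on the curve


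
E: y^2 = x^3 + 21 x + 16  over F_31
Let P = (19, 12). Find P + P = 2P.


Doubling: s = (3 x1^2 + a) / (2 y1)
s = (3*19^2 + 21) / (2*12) mod 31 = 15
x3 = s^2 - 2 x1 mod 31 = 15^2 - 2*19 = 1
y3 = s (x1 - x3) - y1 mod 31 = 15 * (19 - 1) - 12 = 10

2P = (1, 10)


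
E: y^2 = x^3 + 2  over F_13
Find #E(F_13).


For each x in F_13, count y with y^2 = x^3 + 0 x + 2 mod 13:
  x = 1: RHS = 3, y in [4, 9]  -> 2 point(s)
  x = 2: RHS = 10, y in [6, 7]  -> 2 point(s)
  x = 3: RHS = 3, y in [4, 9]  -> 2 point(s)
  x = 4: RHS = 1, y in [1, 12]  -> 2 point(s)
  x = 5: RHS = 10, y in [6, 7]  -> 2 point(s)
  x = 6: RHS = 10, y in [6, 7]  -> 2 point(s)
  x = 9: RHS = 3, y in [4, 9]  -> 2 point(s)
  x = 10: RHS = 1, y in [1, 12]  -> 2 point(s)
  x = 12: RHS = 1, y in [1, 12]  -> 2 point(s)
Affine points: 18. Add the point at infinity: total = 19.

#E(F_13) = 19


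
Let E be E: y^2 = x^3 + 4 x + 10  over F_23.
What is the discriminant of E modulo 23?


4 a^3 + 27 b^2 = 4*4^3 + 27*10^2 = 256 + 2700 = 2956
Delta = -16 * (2956) = -47296
Delta mod 23 = 15

Delta = 15 (mod 23)


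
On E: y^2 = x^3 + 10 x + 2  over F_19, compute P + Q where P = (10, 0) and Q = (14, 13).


P != Q, so use the chord formula.
s = (y2 - y1) / (x2 - x1) = (13) / (4) mod 19 = 8
x3 = s^2 - x1 - x2 mod 19 = 8^2 - 10 - 14 = 2
y3 = s (x1 - x3) - y1 mod 19 = 8 * (10 - 2) - 0 = 7

P + Q = (2, 7)


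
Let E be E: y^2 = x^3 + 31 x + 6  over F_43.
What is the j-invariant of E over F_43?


Delta = -16(4 a^3 + 27 b^2) mod 43 = 10
-1728 * (4 a)^3 = -1728 * (4*31)^3 mod 43 = 11
j = 11 * 10^(-1) mod 43 = 14

j = 14 (mod 43)


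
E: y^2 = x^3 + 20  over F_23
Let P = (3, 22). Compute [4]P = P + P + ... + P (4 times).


k = 4 = 100_2 (binary, LSB first: 001)
Double-and-add from P = (3, 22):
  bit 0 = 0: acc unchanged = O
  bit 1 = 0: acc unchanged = O
  bit 2 = 1: acc = O + (7, 15) = (7, 15)

4P = (7, 15)


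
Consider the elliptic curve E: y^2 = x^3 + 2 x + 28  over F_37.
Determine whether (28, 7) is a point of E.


Check whether y^2 = x^3 + 2 x + 28 (mod 37) for (x, y) = (28, 7).
LHS: y^2 = 7^2 mod 37 = 12
RHS: x^3 + 2 x + 28 = 28^3 + 2*28 + 28 mod 37 = 21
LHS != RHS

No, not on the curve
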